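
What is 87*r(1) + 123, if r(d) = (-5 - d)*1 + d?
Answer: -312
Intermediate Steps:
r(d) = -5 (r(d) = (-5 - d) + d = -5)
87*r(1) + 123 = 87*(-5) + 123 = -435 + 123 = -312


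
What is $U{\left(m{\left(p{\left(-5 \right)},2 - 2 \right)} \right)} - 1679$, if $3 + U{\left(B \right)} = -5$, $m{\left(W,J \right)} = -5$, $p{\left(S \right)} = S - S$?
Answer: $-1687$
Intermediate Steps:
$p{\left(S \right)} = 0$
$U{\left(B \right)} = -8$ ($U{\left(B \right)} = -3 - 5 = -8$)
$U{\left(m{\left(p{\left(-5 \right)},2 - 2 \right)} \right)} - 1679 = -8 - 1679 = -1687$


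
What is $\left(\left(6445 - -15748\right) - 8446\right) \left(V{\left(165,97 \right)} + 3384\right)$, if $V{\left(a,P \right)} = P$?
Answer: $47853307$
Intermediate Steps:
$\left(\left(6445 - -15748\right) - 8446\right) \left(V{\left(165,97 \right)} + 3384\right) = \left(\left(6445 - -15748\right) - 8446\right) \left(97 + 3384\right) = \left(\left(6445 + 15748\right) - 8446\right) 3481 = \left(22193 - 8446\right) 3481 = 13747 \cdot 3481 = 47853307$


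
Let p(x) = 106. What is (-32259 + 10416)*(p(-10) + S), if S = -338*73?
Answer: 536638824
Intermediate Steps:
S = -24674
(-32259 + 10416)*(p(-10) + S) = (-32259 + 10416)*(106 - 24674) = -21843*(-24568) = 536638824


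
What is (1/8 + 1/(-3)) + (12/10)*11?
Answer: 1559/120 ≈ 12.992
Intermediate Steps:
(1/8 + 1/(-3)) + (12/10)*11 = (1*(⅛) + 1*(-⅓)) + (12*(⅒))*11 = (⅛ - ⅓) + (6/5)*11 = -5/24 + 66/5 = 1559/120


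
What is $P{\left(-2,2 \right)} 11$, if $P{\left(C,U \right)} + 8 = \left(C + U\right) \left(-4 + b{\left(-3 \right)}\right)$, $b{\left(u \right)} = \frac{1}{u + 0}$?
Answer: $-88$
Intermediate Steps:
$b{\left(u \right)} = \frac{1}{u}$
$P{\left(C,U \right)} = -8 - \frac{13 C}{3} - \frac{13 U}{3}$ ($P{\left(C,U \right)} = -8 + \left(C + U\right) \left(-4 + \frac{1}{-3}\right) = -8 + \left(C + U\right) \left(-4 - \frac{1}{3}\right) = -8 + \left(C + U\right) \left(- \frac{13}{3}\right) = -8 - \left(\frac{13 C}{3} + \frac{13 U}{3}\right) = -8 - \frac{13 C}{3} - \frac{13 U}{3}$)
$P{\left(-2,2 \right)} 11 = \left(-8 - - \frac{26}{3} - \frac{26}{3}\right) 11 = \left(-8 + \frac{26}{3} - \frac{26}{3}\right) 11 = \left(-8\right) 11 = -88$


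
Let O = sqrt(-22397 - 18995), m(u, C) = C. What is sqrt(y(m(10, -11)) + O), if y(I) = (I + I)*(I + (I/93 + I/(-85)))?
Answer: sqrt(15107039970 + 249956100*I*sqrt(2587))/7905 ≈ 16.699 + 6.0916*I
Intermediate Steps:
y(I) = 15794*I**2/7905 (y(I) = (2*I)*(I + (I*(1/93) + I*(-1/85))) = (2*I)*(I + (I/93 - I/85)) = (2*I)*(I - 8*I/7905) = (2*I)*(7897*I/7905) = 15794*I**2/7905)
O = 4*I*sqrt(2587) (O = sqrt(-41392) = 4*I*sqrt(2587) ≈ 203.45*I)
sqrt(y(m(10, -11)) + O) = sqrt((15794/7905)*(-11)**2 + 4*I*sqrt(2587)) = sqrt((15794/7905)*121 + 4*I*sqrt(2587)) = sqrt(1911074/7905 + 4*I*sqrt(2587))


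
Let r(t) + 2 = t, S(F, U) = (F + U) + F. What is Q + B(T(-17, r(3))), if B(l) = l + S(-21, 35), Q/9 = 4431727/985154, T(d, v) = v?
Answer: 33974619/985154 ≈ 34.487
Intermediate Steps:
S(F, U) = U + 2*F
r(t) = -2 + t
Q = 39885543/985154 (Q = 9*(4431727/985154) = 39885543/985154 ≈ 40.487)
B(l) = -7 + l (B(l) = l + (35 + 2*(-21)) = l + (35 - 42) = l - 7 = -7 + l)
Q + B(T(-17, r(3))) = 39885543/985154 + (-7 + (-2 + 3)) = 39885543/985154 + (-7 + 1) = 39885543/985154 - 6 = 33974619/985154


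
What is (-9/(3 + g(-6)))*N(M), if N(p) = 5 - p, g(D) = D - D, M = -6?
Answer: -33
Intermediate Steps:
g(D) = 0
(-9/(3 + g(-6)))*N(M) = (-9/(3 + 0))*(5 - 1*(-6)) = (-9/3)*(5 + 6) = -9*⅓*11 = -3*11 = -33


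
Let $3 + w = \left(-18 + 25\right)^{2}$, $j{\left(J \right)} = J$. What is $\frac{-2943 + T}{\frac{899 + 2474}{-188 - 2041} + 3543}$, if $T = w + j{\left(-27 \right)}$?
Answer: $- \frac{3258798}{3946987} \approx -0.82564$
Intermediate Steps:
$w = 46$ ($w = -3 + \left(-18 + 25\right)^{2} = -3 + 7^{2} = -3 + 49 = 46$)
$T = 19$ ($T = 46 - 27 = 19$)
$\frac{-2943 + T}{\frac{899 + 2474}{-188 - 2041} + 3543} = \frac{-2943 + 19}{\frac{899 + 2474}{-188 - 2041} + 3543} = - \frac{2924}{\frac{3373}{-2229} + 3543} = - \frac{2924}{3373 \left(- \frac{1}{2229}\right) + 3543} = - \frac{2924}{- \frac{3373}{2229} + 3543} = - \frac{2924}{\frac{7893974}{2229}} = \left(-2924\right) \frac{2229}{7893974} = - \frac{3258798}{3946987}$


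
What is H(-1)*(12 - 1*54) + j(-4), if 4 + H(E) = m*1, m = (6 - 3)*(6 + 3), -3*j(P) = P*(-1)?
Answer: -2902/3 ≈ -967.33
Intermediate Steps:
j(P) = P/3 (j(P) = -P*(-1)/3 = -(-1)*P/3 = P/3)
m = 27 (m = 3*9 = 27)
H(E) = 23 (H(E) = -4 + 27*1 = -4 + 27 = 23)
H(-1)*(12 - 1*54) + j(-4) = 23*(12 - 1*54) + (1/3)*(-4) = 23*(12 - 54) - 4/3 = 23*(-42) - 4/3 = -966 - 4/3 = -2902/3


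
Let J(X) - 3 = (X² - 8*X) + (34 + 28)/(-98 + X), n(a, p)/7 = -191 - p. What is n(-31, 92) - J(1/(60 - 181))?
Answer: -344378850685/173627619 ≈ -1983.4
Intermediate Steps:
n(a, p) = -1337 - 7*p (n(a, p) = 7*(-191 - p) = -1337 - 7*p)
J(X) = 3 + X² - 8*X + 62/(-98 + X) (J(X) = 3 + ((X² - 8*X) + (34 + 28)/(-98 + X)) = 3 + ((X² - 8*X) + 62/(-98 + X)) = 3 + (X² - 8*X + 62/(-98 + X)) = 3 + X² - 8*X + 62/(-98 + X))
n(-31, 92) - J(1/(60 - 181)) = (-1337 - 7*92) - (-232 + (1/(60 - 181))³ - 106/(60 - 181)² + 787/(60 - 181))/(-98 + 1/(60 - 181)) = (-1337 - 644) - (-232 + (1/(-121))³ - 106*(1/(-121))² + 787/(-121))/(-98 + 1/(-121)) = -1981 - (-232 + (-1/121)³ - 106*(-1/121)² + 787*(-1/121))/(-98 - 1/121) = -1981 - (-232 - 1/1771561 - 106*1/14641 - 787/121)/(-11859/121) = -1981 - (-121)*(-232 - 1/1771561 - 106/14641 - 787/121)/11859 = -1981 - (-121)*(-422537446)/(11859*1771561) = -1981 - 1*422537446/173627619 = -1981 - 422537446/173627619 = -344378850685/173627619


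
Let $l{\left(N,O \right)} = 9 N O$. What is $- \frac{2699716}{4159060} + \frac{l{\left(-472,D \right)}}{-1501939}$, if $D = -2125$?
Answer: $- \frac{10399660842331}{1561663604335} \approx -6.6593$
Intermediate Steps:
$l{\left(N,O \right)} = 9 N O$
$- \frac{2699716}{4159060} + \frac{l{\left(-472,D \right)}}{-1501939} = - \frac{2699716}{4159060} + \frac{9 \left(-472\right) \left(-2125\right)}{-1501939} = \left(-2699716\right) \frac{1}{4159060} + 9027000 \left(- \frac{1}{1501939}\right) = - \frac{674929}{1039765} - \frac{9027000}{1501939} = - \frac{10399660842331}{1561663604335}$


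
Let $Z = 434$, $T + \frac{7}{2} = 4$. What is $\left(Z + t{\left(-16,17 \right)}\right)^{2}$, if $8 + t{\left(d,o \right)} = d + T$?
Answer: $\frac{674041}{4} \approx 1.6851 \cdot 10^{5}$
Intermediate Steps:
$T = \frac{1}{2}$ ($T = - \frac{7}{2} + 4 = \frac{1}{2} \approx 0.5$)
$t{\left(d,o \right)} = - \frac{15}{2} + d$ ($t{\left(d,o \right)} = -8 + \left(d + \frac{1}{2}\right) = -8 + \left(\frac{1}{2} + d\right) = - \frac{15}{2} + d$)
$\left(Z + t{\left(-16,17 \right)}\right)^{2} = \left(434 - \frac{47}{2}\right)^{2} = \left(\frac{821}{2}\right)^{2} = \frac{674041}{4}$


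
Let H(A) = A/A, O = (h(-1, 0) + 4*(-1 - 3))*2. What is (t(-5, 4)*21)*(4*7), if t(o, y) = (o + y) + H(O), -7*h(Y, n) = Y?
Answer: 0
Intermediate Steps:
h(Y, n) = -Y/7
O = -222/7 (O = (-1/7*(-1) + 4*(-1 - 3))*2 = (1/7 + 4*(-4))*2 = (1/7 - 16)*2 = -111/7*2 = -222/7 ≈ -31.714)
H(A) = 1
t(o, y) = 1 + o + y (t(o, y) = (o + y) + 1 = 1 + o + y)
(t(-5, 4)*21)*(4*7) = ((1 - 5 + 4)*21)*(4*7) = (0*21)*28 = 0*28 = 0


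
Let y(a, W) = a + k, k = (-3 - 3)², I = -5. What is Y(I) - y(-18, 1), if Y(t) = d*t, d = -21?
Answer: 87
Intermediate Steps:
Y(t) = -21*t
k = 36 (k = (-6)² = 36)
y(a, W) = 36 + a (y(a, W) = a + 36 = 36 + a)
Y(I) - y(-18, 1) = -21*(-5) - (36 - 18) = 105 - 1*18 = 105 - 18 = 87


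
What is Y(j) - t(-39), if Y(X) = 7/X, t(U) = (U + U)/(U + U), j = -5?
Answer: -12/5 ≈ -2.4000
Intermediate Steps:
t(U) = 1 (t(U) = (2*U)/((2*U)) = (2*U)*(1/(2*U)) = 1)
Y(j) - t(-39) = 7/(-5) - 1*1 = 7*(-⅕) - 1 = -7/5 - 1 = -12/5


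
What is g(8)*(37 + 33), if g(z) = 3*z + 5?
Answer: 2030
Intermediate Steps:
g(z) = 5 + 3*z
g(8)*(37 + 33) = (5 + 3*8)*(37 + 33) = (5 + 24)*70 = 29*70 = 2030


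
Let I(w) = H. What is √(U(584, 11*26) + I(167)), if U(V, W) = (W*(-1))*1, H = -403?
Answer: I*√689 ≈ 26.249*I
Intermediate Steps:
U(V, W) = -W (U(V, W) = -W*1 = -W)
I(w) = -403
√(U(584, 11*26) + I(167)) = √(-11*26 - 403) = √(-1*286 - 403) = √(-286 - 403) = √(-689) = I*√689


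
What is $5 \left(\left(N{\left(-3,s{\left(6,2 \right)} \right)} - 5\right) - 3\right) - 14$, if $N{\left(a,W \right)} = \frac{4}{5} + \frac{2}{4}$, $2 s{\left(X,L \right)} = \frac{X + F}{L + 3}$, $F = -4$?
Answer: $- \frac{95}{2} \approx -47.5$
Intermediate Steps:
$s{\left(X,L \right)} = \frac{-4 + X}{2 \left(3 + L\right)}$ ($s{\left(X,L \right)} = \frac{\left(X - 4\right) \frac{1}{L + 3}}{2} = \frac{\left(-4 + X\right) \frac{1}{3 + L}}{2} = \frac{\frac{1}{3 + L} \left(-4 + X\right)}{2} = \frac{-4 + X}{2 \left(3 + L\right)}$)
$N{\left(a,W \right)} = \frac{13}{10}$ ($N{\left(a,W \right)} = 4 \cdot \frac{1}{5} + 2 \cdot \frac{1}{4} = \frac{4}{5} + \frac{1}{2} = \frac{13}{10}$)
$5 \left(\left(N{\left(-3,s{\left(6,2 \right)} \right)} - 5\right) - 3\right) - 14 = 5 \left(\left(\frac{13}{10} - 5\right) - 3\right) - 14 = 5 \left(- \frac{37}{10} - 3\right) - 14 = 5 \left(- \frac{67}{10}\right) - 14 = - \frac{67}{2} - 14 = - \frac{95}{2}$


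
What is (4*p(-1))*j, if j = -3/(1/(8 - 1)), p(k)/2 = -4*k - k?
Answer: -840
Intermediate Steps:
p(k) = -10*k (p(k) = 2*(-4*k - k) = 2*(-5*k) = -10*k)
j = -21 (j = -3/(1/7) = -3/⅐ = -3*7 = -21)
(4*p(-1))*j = (4*(-10*(-1)))*(-21) = (4*10)*(-21) = 40*(-21) = -840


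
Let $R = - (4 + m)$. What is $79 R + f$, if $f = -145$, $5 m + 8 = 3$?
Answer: $-382$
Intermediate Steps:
$m = -1$ ($m = - \frac{8}{5} + \frac{1}{5} \cdot 3 = - \frac{8}{5} + \frac{3}{5} = -1$)
$R = -3$ ($R = - (4 - 1) = \left(-1\right) 3 = -3$)
$79 R + f = 79 \left(-3\right) - 145 = -237 - 145 = -382$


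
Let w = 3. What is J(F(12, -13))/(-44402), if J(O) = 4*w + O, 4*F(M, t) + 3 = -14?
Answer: -31/177608 ≈ -0.00017454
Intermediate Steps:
F(M, t) = -17/4 (F(M, t) = -3/4 + (1/4)*(-14) = -3/4 - 7/2 = -17/4)
J(O) = 12 + O (J(O) = 4*3 + O = 12 + O)
J(F(12, -13))/(-44402) = (12 - 17/4)/(-44402) = (31/4)*(-1/44402) = -31/177608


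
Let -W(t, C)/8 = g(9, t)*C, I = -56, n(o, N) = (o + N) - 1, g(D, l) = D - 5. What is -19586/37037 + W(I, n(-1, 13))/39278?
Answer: -55881138/103909949 ≈ -0.53778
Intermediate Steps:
g(D, l) = -5 + D
n(o, N) = -1 + N + o (n(o, N) = (N + o) - 1 = -1 + N + o)
W(t, C) = -32*C (W(t, C) = -8*(-5 + 9)*C = -32*C)
-19586/37037 + W(I, n(-1, 13))/39278 = -19586/37037 - 32*(-1 + 13 - 1)/39278 = -19586*1/37037 - 32*11*(1/39278) = -2798/5291 - 352*1/39278 = -2798/5291 - 176/19639 = -55881138/103909949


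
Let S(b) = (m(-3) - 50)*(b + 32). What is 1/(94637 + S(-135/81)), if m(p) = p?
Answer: 3/279088 ≈ 1.0749e-5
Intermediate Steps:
S(b) = -1696 - 53*b (S(b) = (-3 - 50)*(b + 32) = -53*(32 + b) = -1696 - 53*b)
1/(94637 + S(-135/81)) = 1/(94637 + (-1696 - (-7155)/81)) = 1/(94637 + (-1696 - 53*(-5/3))) = 1/(94637 + (-1696 + 265/3)) = 1/(94637 - 4823/3) = 1/(279088/3) = 3/279088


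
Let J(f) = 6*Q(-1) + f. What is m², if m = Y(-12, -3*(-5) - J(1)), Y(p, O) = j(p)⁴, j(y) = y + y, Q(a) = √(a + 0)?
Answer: 110075314176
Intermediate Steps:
Q(a) = √a
j(y) = 2*y
J(f) = f + 6*I (J(f) = 6*√(-1) + f = 6*I + f = f + 6*I)
Y(p, O) = 16*p⁴ (Y(p, O) = (2*p)⁴ = 16*p⁴)
m = 331776 (m = 16*(-12)⁴ = 16*20736 = 331776)
m² = 331776² = 110075314176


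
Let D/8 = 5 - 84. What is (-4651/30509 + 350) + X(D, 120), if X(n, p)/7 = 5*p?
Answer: 138811299/30509 ≈ 4549.8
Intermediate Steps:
D = -632 (D = 8*(5 - 84) = 8*(-79) = -632)
X(n, p) = 35*p (X(n, p) = 7*(5*p) = 35*p)
(-4651/30509 + 350) + X(D, 120) = (-4651/30509 + 350) + 35*120 = (-4651*1/30509 + 350) + 4200 = (-4651/30509 + 350) + 4200 = 10673499/30509 + 4200 = 138811299/30509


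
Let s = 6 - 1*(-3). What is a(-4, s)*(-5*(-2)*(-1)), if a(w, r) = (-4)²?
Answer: -160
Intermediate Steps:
s = 9 (s = 6 + 3 = 9)
a(w, r) = 16
a(-4, s)*(-5*(-2)*(-1)) = 16*(-5*(-2)*(-1)) = 16*(10*(-1)) = 16*(-10) = -160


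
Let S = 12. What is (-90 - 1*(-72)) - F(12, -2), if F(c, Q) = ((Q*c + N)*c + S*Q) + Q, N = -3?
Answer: 332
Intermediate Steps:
F(c, Q) = 13*Q + c*(-3 + Q*c) (F(c, Q) = ((Q*c - 3)*c + 12*Q) + Q = ((-3 + Q*c)*c + 12*Q) + Q = (c*(-3 + Q*c) + 12*Q) + Q = (12*Q + c*(-3 + Q*c)) + Q = 13*Q + c*(-3 + Q*c))
(-90 - 1*(-72)) - F(12, -2) = (-90 - 1*(-72)) - (-3*12 + 13*(-2) - 2*12²) = (-90 + 72) - (-36 - 26 - 2*144) = -18 - (-36 - 26 - 288) = -18 - 1*(-350) = -18 + 350 = 332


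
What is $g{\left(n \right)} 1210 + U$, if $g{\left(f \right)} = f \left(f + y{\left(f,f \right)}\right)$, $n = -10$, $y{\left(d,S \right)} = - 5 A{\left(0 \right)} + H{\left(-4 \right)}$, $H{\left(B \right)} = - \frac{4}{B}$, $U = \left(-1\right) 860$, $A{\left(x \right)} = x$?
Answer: $108040$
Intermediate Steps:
$U = -860$
$y{\left(d,S \right)} = 1$ ($y{\left(d,S \right)} = \left(-5\right) 0 - \frac{4}{-4} = 0 - -1 = 0 + 1 = 1$)
$g{\left(f \right)} = f \left(1 + f\right)$ ($g{\left(f \right)} = f \left(f + 1\right) = f \left(1 + f\right)$)
$g{\left(n \right)} 1210 + U = - 10 \left(1 - 10\right) 1210 - 860 = \left(-10\right) \left(-9\right) 1210 - 860 = 90 \cdot 1210 - 860 = 108900 - 860 = 108040$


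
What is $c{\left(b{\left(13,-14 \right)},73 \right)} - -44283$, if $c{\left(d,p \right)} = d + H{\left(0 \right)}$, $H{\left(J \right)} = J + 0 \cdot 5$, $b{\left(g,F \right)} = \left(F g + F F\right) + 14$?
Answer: $44311$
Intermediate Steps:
$b{\left(g,F \right)} = 14 + F^{2} + F g$ ($b{\left(g,F \right)} = \left(F g + F^{2}\right) + 14 = \left(F^{2} + F g\right) + 14 = 14 + F^{2} + F g$)
$H{\left(J \right)} = J$ ($H{\left(J \right)} = J + 0 = J$)
$c{\left(d,p \right)} = d$ ($c{\left(d,p \right)} = d + 0 = d$)
$c{\left(b{\left(13,-14 \right)},73 \right)} - -44283 = \left(14 + \left(-14\right)^{2} - 182\right) - -44283 = \left(14 + 196 - 182\right) + 44283 = 28 + 44283 = 44311$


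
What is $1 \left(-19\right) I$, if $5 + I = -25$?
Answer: $570$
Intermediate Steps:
$I = -30$ ($I = -5 - 25 = -30$)
$1 \left(-19\right) I = 1 \left(-19\right) \left(-30\right) = \left(-19\right) \left(-30\right) = 570$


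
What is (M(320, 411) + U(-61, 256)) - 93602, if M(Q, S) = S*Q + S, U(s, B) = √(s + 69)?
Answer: 38329 + 2*√2 ≈ 38332.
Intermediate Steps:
U(s, B) = √(69 + s)
M(Q, S) = S + Q*S (M(Q, S) = Q*S + S = S + Q*S)
(M(320, 411) + U(-61, 256)) - 93602 = (411*(1 + 320) + √(69 - 61)) - 93602 = (411*321 + √8) - 93602 = (131931 + 2*√2) - 93602 = 38329 + 2*√2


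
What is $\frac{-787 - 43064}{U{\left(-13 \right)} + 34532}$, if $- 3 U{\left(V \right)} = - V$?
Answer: $- \frac{131553}{103583} \approx -1.27$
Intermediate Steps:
$U{\left(V \right)} = \frac{V}{3}$ ($U{\left(V \right)} = - \frac{\left(-1\right) V}{3} = \frac{V}{3}$)
$\frac{-787 - 43064}{U{\left(-13 \right)} + 34532} = \frac{-787 - 43064}{\frac{1}{3} \left(-13\right) + 34532} = - \frac{43851}{- \frac{13}{3} + 34532} = - \frac{43851}{\frac{103583}{3}} = \left(-43851\right) \frac{3}{103583} = - \frac{131553}{103583}$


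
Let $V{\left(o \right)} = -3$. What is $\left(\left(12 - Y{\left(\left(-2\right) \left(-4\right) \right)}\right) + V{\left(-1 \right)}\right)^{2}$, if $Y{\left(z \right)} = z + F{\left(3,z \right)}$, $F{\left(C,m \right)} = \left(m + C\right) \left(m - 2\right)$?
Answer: $4225$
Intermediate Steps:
$F{\left(C,m \right)} = \left(-2 + m\right) \left(C + m\right)$ ($F{\left(C,m \right)} = \left(C + m\right) \left(-2 + m\right) = \left(-2 + m\right) \left(C + m\right)$)
$Y{\left(z \right)} = -6 + z^{2} + 2 z$ ($Y{\left(z \right)} = z + \left(z^{2} - 6 - 2 z + 3 z\right) = z + \left(-6 + z + z^{2}\right) = -6 + z^{2} + 2 z$)
$\left(\left(12 - Y{\left(\left(-2\right) \left(-4\right) \right)}\right) + V{\left(-1 \right)}\right)^{2} = \left(\left(12 - \left(-6 + \left(\left(-2\right) \left(-4\right)\right)^{2} + 2 \left(\left(-2\right) \left(-4\right)\right)\right)\right) - 3\right)^{2} = \left(\left(12 - \left(-6 + 8^{2} + 2 \cdot 8\right)\right) - 3\right)^{2} = \left(\left(12 - \left(-6 + 64 + 16\right)\right) - 3\right)^{2} = \left(\left(12 - 74\right) - 3\right)^{2} = \left(-62 - 3\right)^{2} = \left(-65\right)^{2} = 4225$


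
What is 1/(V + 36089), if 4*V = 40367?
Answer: 4/184723 ≈ 2.1654e-5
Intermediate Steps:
V = 40367/4 (V = (¼)*40367 = 40367/4 ≈ 10092.)
1/(V + 36089) = 1/(40367/4 + 36089) = 1/(184723/4) = 4/184723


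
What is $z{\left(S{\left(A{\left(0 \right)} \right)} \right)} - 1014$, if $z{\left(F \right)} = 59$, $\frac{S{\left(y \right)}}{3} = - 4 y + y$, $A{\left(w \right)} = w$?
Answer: $-955$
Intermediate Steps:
$S{\left(y \right)} = - 9 y$ ($S{\left(y \right)} = 3 \left(- 4 y + y\right) = 3 \left(- 3 y\right) = - 9 y$)
$z{\left(S{\left(A{\left(0 \right)} \right)} \right)} - 1014 = 59 - 1014 = -955$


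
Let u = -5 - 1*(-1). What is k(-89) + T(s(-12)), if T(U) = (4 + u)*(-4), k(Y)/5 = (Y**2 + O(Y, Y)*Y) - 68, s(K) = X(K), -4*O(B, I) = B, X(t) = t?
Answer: 117455/4 ≈ 29364.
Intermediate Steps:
O(B, I) = -B/4
s(K) = K
u = -4 (u = -5 + 1 = -4)
k(Y) = -340 + 15*Y**2/4 (k(Y) = 5*((Y**2 + (-Y/4)*Y) - 68) = 5*((Y**2 - Y**2/4) - 68) = 5*(3*Y**2/4 - 68) = 5*(-68 + 3*Y**2/4) = -340 + 15*Y**2/4)
T(U) = 0 (T(U) = (4 - 4)*(-4) = 0*(-4) = 0)
k(-89) + T(s(-12)) = (-340 + (15/4)*(-89)**2) + 0 = (-340 + (15/4)*7921) + 0 = (-340 + 118815/4) + 0 = 117455/4 + 0 = 117455/4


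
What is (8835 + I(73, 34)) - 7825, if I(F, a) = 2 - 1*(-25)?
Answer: 1037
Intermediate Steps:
I(F, a) = 27 (I(F, a) = 2 + 25 = 27)
(8835 + I(73, 34)) - 7825 = (8835 + 27) - 7825 = 8862 - 7825 = 1037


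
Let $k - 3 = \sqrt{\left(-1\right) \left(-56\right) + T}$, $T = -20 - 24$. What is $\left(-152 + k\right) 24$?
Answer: $-3576 + 48 \sqrt{3} \approx -3492.9$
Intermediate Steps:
$T = -44$ ($T = -20 - 24 = -44$)
$k = 3 + 2 \sqrt{3}$ ($k = 3 + \sqrt{\left(-1\right) \left(-56\right) - 44} = 3 + \sqrt{56 - 44} = 3 + \sqrt{12} = 3 + 2 \sqrt{3} \approx 6.4641$)
$\left(-152 + k\right) 24 = \left(-152 + \left(3 + 2 \sqrt{3}\right)\right) 24 = \left(-149 + 2 \sqrt{3}\right) 24 = -3576 + 48 \sqrt{3}$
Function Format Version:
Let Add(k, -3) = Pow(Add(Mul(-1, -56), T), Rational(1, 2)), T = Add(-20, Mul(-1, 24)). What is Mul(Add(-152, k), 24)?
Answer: Add(-3576, Mul(48, Pow(3, Rational(1, 2)))) ≈ -3492.9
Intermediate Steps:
T = -44 (T = Add(-20, -24) = -44)
k = Add(3, Mul(2, Pow(3, Rational(1, 2)))) (k = Add(3, Pow(Add(Mul(-1, -56), -44), Rational(1, 2))) = Add(3, Pow(Add(56, -44), Rational(1, 2))) = Add(3, Pow(12, Rational(1, 2))) = Add(3, Mul(2, Pow(3, Rational(1, 2)))) ≈ 6.4641)
Mul(Add(-152, k), 24) = Mul(Add(-152, Add(3, Mul(2, Pow(3, Rational(1, 2))))), 24) = Mul(Add(-149, Mul(2, Pow(3, Rational(1, 2)))), 24) = Add(-3576, Mul(48, Pow(3, Rational(1, 2))))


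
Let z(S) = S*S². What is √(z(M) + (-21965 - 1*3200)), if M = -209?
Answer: 3*I*√1017166 ≈ 3025.6*I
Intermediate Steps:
z(S) = S³
√(z(M) + (-21965 - 1*3200)) = √((-209)³ + (-21965 - 1*3200)) = √(-9129329 + (-21965 - 3200)) = √(-9129329 - 25165) = √(-9154494) = 3*I*√1017166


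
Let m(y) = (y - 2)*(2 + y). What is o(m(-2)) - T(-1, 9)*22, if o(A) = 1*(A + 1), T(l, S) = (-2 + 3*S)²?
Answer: -13749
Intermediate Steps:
m(y) = (-2 + y)*(2 + y)
o(A) = 1 + A (o(A) = 1*(1 + A) = 1 + A)
o(m(-2)) - T(-1, 9)*22 = (1 + (-4 + (-2)²)) - (-2 + 3*9)²*22 = (1 + (-4 + 4)) - (-2 + 27)²*22 = (1 + 0) - 25²*22 = 1 - 625*22 = 1 - 1*13750 = 1 - 13750 = -13749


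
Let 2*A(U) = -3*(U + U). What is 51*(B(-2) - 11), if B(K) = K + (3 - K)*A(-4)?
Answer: 2397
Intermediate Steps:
A(U) = -3*U (A(U) = (-3*(U + U))/2 = (-6*U)/2 = -3*U)
B(K) = 36 - 11*K (B(K) = K + (3 - K)*(-3*(-4)) = K + (3 - K)*12 = K + (36 - 12*K) = 36 - 11*K)
51*(B(-2) - 11) = 51*((36 - 11*(-2)) - 11) = 51*((36 + 22) - 11) = 51*(58 - 11) = 51*47 = 2397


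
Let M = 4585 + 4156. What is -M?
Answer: -8741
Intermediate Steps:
M = 8741
-M = -1*8741 = -8741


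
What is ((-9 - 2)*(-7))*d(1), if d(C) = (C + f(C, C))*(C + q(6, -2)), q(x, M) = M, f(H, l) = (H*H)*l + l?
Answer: -231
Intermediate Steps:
f(H, l) = l + l*H² (f(H, l) = H²*l + l = l*H² + l = l + l*H²)
d(C) = (-2 + C)*(C + C*(1 + C²)) (d(C) = (C + C*(1 + C²))*(C - 2) = (C + C*(1 + C²))*(-2 + C) = (-2 + C)*(C + C*(1 + C²)))
((-9 - 2)*(-7))*d(1) = ((-9 - 2)*(-7))*(1*(-4 + 1³ - 2*1² + 2*1)) = (-11*(-7))*(1*(-4 + 1 - 2*1 + 2)) = 77*(1*(-4 + 1 - 2 + 2)) = 77*(1*(-3)) = 77*(-3) = -231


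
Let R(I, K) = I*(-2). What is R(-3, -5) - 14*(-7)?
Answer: 104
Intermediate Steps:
R(I, K) = -2*I
R(-3, -5) - 14*(-7) = -2*(-3) - 14*(-7) = 6 + 98 = 104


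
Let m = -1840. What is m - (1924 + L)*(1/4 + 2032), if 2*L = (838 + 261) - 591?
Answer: -8856161/2 ≈ -4.4281e+6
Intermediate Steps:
L = 254 (L = ((838 + 261) - 591)/2 = (1099 - 591)/2 = (½)*508 = 254)
m - (1924 + L)*(1/4 + 2032) = -1840 - (1924 + 254)*(1/4 + 2032) = -1840 - 2178*(¼ + 2032) = -1840 - 2178*8129/4 = -1840 - 1*8852481/2 = -1840 - 8852481/2 = -8856161/2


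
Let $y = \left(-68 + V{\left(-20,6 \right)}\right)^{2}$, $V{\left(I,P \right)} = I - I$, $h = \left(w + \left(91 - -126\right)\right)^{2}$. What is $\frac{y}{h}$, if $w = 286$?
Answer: $\frac{4624}{253009} \approx 0.018276$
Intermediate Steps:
$h = 253009$ ($h = \left(286 + \left(91 - -126\right)\right)^{2} = \left(286 + \left(91 + 126\right)\right)^{2} = \left(286 + 217\right)^{2} = 503^{2} = 253009$)
$V{\left(I,P \right)} = 0$
$y = 4624$ ($y = \left(-68 + 0\right)^{2} = \left(-68\right)^{2} = 4624$)
$\frac{y}{h} = \frac{4624}{253009}$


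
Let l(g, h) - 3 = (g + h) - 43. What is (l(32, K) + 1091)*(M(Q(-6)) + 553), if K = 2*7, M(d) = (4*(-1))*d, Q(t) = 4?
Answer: 589089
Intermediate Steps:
M(d) = -4*d
K = 14
l(g, h) = -40 + g + h (l(g, h) = 3 + ((g + h) - 43) = 3 + (-43 + g + h) = -40 + g + h)
(l(32, K) + 1091)*(M(Q(-6)) + 553) = ((-40 + 32 + 14) + 1091)*(-4*4 + 553) = (6 + 1091)*(-16 + 553) = 1097*537 = 589089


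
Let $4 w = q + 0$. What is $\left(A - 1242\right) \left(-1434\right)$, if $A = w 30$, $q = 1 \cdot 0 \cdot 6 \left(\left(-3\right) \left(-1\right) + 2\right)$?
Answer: $1781028$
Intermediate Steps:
$q = 0$ ($q = 0 \cdot 6 \left(3 + 2\right) = 0 \cdot 5 = 0$)
$w = 0$ ($w = \frac{0 + 0}{4} = \frac{1}{4} \cdot 0 = 0$)
$A = 0$ ($A = 0 \cdot 30 = 0$)
$\left(A - 1242\right) \left(-1434\right) = \left(0 - 1242\right) \left(-1434\right) = \left(-1242\right) \left(-1434\right) = 1781028$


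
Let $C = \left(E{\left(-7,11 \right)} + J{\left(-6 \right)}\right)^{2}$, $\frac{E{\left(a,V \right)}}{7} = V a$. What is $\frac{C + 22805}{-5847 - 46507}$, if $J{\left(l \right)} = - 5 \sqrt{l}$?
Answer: $- \frac{156588}{26177} - \frac{2695 i \sqrt{6}}{26177} \approx -5.9819 - 0.25218 i$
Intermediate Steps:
$E{\left(a,V \right)} = 7 V a$
$C = \left(-539 - 5 i \sqrt{6}\right)^{2}$ ($C = \left(7 \cdot 11 \left(-7\right) - 5 \sqrt{-6}\right)^{2} = \left(-539 - 5 i \sqrt{6}\right)^{2} \approx 2.9037 \cdot 10^{5} + 13203.0 i$)
$\frac{C + 22805}{-5847 - 46507} = \frac{\left(290371 + 5390 i \sqrt{6}\right) + 22805}{-5847 - 46507} = \frac{313176 + 5390 i \sqrt{6}}{-52354} = \left(313176 + 5390 i \sqrt{6}\right) \left(- \frac{1}{52354}\right) = - \frac{156588}{26177} - \frac{2695 i \sqrt{6}}{26177}$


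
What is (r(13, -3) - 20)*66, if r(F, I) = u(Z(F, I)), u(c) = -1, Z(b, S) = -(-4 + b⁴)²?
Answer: -1386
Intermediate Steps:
r(F, I) = -1
(r(13, -3) - 20)*66 = (-1 - 20)*66 = -21*66 = -1386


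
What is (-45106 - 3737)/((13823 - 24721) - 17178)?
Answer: 48843/28076 ≈ 1.7397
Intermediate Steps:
(-45106 - 3737)/((13823 - 24721) - 17178) = -48843/(-10898 - 17178) = -48843/(-28076) = -48843*(-1/28076) = 48843/28076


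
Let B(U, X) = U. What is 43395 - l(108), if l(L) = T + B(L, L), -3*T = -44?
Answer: 129817/3 ≈ 43272.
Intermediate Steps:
T = 44/3 (T = -1/3*(-44) = 44/3 ≈ 14.667)
l(L) = 44/3 + L
43395 - l(108) = 43395 - (44/3 + 108) = 43395 - 1*368/3 = 43395 - 368/3 = 129817/3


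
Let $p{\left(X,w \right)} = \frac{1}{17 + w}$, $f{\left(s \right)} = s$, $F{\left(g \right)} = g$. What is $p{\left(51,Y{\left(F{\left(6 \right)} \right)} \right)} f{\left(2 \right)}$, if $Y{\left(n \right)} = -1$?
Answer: $\frac{1}{8} \approx 0.125$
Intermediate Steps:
$p{\left(51,Y{\left(F{\left(6 \right)} \right)} \right)} f{\left(2 \right)} = \frac{1}{17 - 1} \cdot 2 = \frac{1}{16} \cdot 2 = \frac{1}{8}$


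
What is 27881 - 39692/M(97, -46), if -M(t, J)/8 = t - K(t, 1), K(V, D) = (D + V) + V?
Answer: 5454753/196 ≈ 27830.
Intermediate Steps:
K(V, D) = D + 2*V
M(t, J) = 8 + 8*t (M(t, J) = -8*(t - (1 + 2*t)) = -8*(t + (-1 - 2*t)) = -8*(-1 - t) = 8 + 8*t)
27881 - 39692/M(97, -46) = 27881 - 39692/(8 + 8*97) = 27881 - 39692/(8 + 776) = 27881 - 39692/784 = 27881 - 39692*1/784 = 27881 - 9923/196 = 5454753/196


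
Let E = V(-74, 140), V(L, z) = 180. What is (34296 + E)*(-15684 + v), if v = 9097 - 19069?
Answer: -884516256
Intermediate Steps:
v = -9972
E = 180
(34296 + E)*(-15684 + v) = (34296 + 180)*(-15684 - 9972) = 34476*(-25656) = -884516256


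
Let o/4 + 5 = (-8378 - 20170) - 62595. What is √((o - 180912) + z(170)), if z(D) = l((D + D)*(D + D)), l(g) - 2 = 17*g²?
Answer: √227176574498 ≈ 4.7663e+5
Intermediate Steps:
o = -364592 (o = -20 + 4*((-8378 - 20170) - 62595) = -20 + 4*(-28548 - 62595) = -20 + 4*(-91143) = -20 - 364572 = -364592)
l(g) = 2 + 17*g²
z(D) = 2 + 272*D⁴ (z(D) = 2 + 17*((D + D)*(D + D))² = 2 + 17*((2*D)*(2*D))² = 2 + 17*(4*D²)² = 2 + 17*(16*D⁴) = 2 + 272*D⁴)
√((o - 180912) + z(170)) = √((-364592 - 180912) + (2 + 272*170⁴)) = √(-545504 + (2 + 272*835210000)) = √(-545504 + (2 + 227177120000)) = √(-545504 + 227177120002) = √227176574498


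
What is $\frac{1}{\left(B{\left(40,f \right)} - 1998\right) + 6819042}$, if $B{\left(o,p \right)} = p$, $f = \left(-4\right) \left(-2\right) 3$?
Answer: $\frac{1}{6817068} \approx 1.4669 \cdot 10^{-7}$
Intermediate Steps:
$f = 24$ ($f = 8 \cdot 3 = 24$)
$\frac{1}{\left(B{\left(40,f \right)} - 1998\right) + 6819042} = \frac{1}{\left(24 - 1998\right) + 6819042} = \frac{1}{-1974 + 6819042} = \frac{1}{6817068}$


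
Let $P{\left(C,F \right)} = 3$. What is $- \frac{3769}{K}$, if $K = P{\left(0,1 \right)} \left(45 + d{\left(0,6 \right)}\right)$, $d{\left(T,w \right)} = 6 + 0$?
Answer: $- \frac{3769}{153} \approx -24.634$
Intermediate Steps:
$d{\left(T,w \right)} = 6$
$K = 153$ ($K = 3 \left(45 + 6\right) = 3 \cdot 51 = 153$)
$- \frac{3769}{K} = - \frac{3769}{153}$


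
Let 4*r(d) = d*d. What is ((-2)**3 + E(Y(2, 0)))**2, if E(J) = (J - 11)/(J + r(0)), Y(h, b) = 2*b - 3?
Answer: 100/9 ≈ 11.111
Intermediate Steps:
r(d) = d**2/4 (r(d) = (d*d)/4 = d**2/4)
Y(h, b) = -3 + 2*b
E(J) = (-11 + J)/J (E(J) = (J - 11)/(J + (1/4)*0**2) = (-11 + J)/(J + (1/4)*0) = (-11 + J)/(J + 0) = (-11 + J)/J)
((-2)**3 + E(Y(2, 0)))**2 = ((-2)**3 + (-11 + (-3 + 2*0))/(-3 + 2*0))**2 = (-8 + (-11 + (-3 + 0))/(-3 + 0))**2 = (-8 + (-11 - 3)/(-3))**2 = (-8 - 1/3*(-14))**2 = (-8 + 14/3)**2 = (-10/3)**2 = 100/9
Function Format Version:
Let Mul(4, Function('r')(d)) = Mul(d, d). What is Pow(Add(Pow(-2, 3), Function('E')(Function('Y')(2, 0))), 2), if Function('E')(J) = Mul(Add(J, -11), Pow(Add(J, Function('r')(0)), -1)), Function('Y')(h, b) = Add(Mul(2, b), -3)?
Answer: Rational(100, 9) ≈ 11.111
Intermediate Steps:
Function('r')(d) = Mul(Rational(1, 4), Pow(d, 2)) (Function('r')(d) = Mul(Rational(1, 4), Mul(d, d)) = Mul(Rational(1, 4), Pow(d, 2)))
Function('Y')(h, b) = Add(-3, Mul(2, b))
Function('E')(J) = Mul(Pow(J, -1), Add(-11, J)) (Function('E')(J) = Mul(Add(J, -11), Pow(Add(J, Mul(Rational(1, 4), Pow(0, 2))), -1)) = Mul(Add(-11, J), Pow(Add(J, Mul(Rational(1, 4), 0)), -1)) = Mul(Add(-11, J), Pow(Add(J, 0), -1)) = Mul(Add(-11, J), Pow(J, -1)) = Mul(Pow(J, -1), Add(-11, J)))
Pow(Add(Pow(-2, 3), Function('E')(Function('Y')(2, 0))), 2) = Pow(Add(Pow(-2, 3), Mul(Pow(Add(-3, Mul(2, 0)), -1), Add(-11, Add(-3, Mul(2, 0))))), 2) = Pow(Add(-8, Mul(Pow(Add(-3, 0), -1), Add(-11, Add(-3, 0)))), 2) = Pow(Add(-8, Mul(Pow(-3, -1), Add(-11, -3))), 2) = Pow(Add(-8, Mul(Rational(-1, 3), -14)), 2) = Pow(Add(-8, Rational(14, 3)), 2) = Pow(Rational(-10, 3), 2) = Rational(100, 9)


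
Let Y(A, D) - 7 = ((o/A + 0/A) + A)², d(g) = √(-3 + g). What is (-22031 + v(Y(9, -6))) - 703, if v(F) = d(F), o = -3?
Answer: -22734 + 2*√178/3 ≈ -22725.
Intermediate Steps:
Y(A, D) = 7 + (A - 3/A)² (Y(A, D) = 7 + ((-3/A + 0/A) + A)² = 7 + ((-3/A + 0) + A)² = 7 + (-3/A + A)² = 7 + (A - 3/A)²)
v(F) = √(-3 + F)
(-22031 + v(Y(9, -6))) - 703 = (-22031 + √(-3 + (1 + 9² + 9/9²))) - 703 = (-22031 + √(-3 + (1 + 81 + 9*(1/81)))) - 703 = (-22031 + √(-3 + (1 + 81 + ⅑))) - 703 = (-22031 + √(-3 + 739/9)) - 703 = (-22031 + √(712/9)) - 703 = (-22031 + 2*√178/3) - 703 = -22734 + 2*√178/3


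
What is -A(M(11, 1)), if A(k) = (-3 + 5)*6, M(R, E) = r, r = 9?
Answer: -12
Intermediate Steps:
M(R, E) = 9
A(k) = 12 (A(k) = 2*6 = 12)
-A(M(11, 1)) = -1*12 = -12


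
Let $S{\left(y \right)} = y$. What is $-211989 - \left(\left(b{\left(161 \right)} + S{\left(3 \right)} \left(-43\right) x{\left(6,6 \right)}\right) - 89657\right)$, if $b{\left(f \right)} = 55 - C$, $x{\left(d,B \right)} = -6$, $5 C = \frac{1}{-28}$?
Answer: $- \frac{17242541}{140} \approx -1.2316 \cdot 10^{5}$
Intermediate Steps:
$C = - \frac{1}{140}$ ($C = \frac{1}{5 \left(-28\right)} = \frac{1}{5} \left(- \frac{1}{28}\right) = - \frac{1}{140} \approx -0.0071429$)
$b{\left(f \right)} = \frac{7701}{140}$ ($b{\left(f \right)} = 55 - - \frac{1}{140} = 55 + \frac{1}{140} = \frac{7701}{140}$)
$-211989 - \left(\left(b{\left(161 \right)} + S{\left(3 \right)} \left(-43\right) x{\left(6,6 \right)}\right) - 89657\right) = -211989 - \left(\left(\frac{7701}{140} + 3 \left(-43\right) \left(-6\right)\right) - 89657\right) = -211989 - \left(\left(\frac{7701}{140} - -774\right) - 89657\right) = -211989 - \left(\left(\frac{7701}{140} + 774\right) - 89657\right) = -211989 - \left(\frac{116061}{140} - 89657\right) = -211989 - - \frac{12435919}{140} = -211989 + \frac{12435919}{140} = - \frac{17242541}{140}$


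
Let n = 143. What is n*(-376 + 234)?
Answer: -20306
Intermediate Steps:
n*(-376 + 234) = 143*(-376 + 234) = 143*(-142) = -20306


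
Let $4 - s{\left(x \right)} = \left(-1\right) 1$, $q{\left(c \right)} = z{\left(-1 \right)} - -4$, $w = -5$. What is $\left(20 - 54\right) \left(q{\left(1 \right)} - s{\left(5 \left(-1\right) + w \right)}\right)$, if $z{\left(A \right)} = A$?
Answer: $68$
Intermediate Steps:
$q{\left(c \right)} = 3$ ($q{\left(c \right)} = -1 - -4 = -1 + 4 = 3$)
$s{\left(x \right)} = 5$ ($s{\left(x \right)} = 4 - \left(-1\right) 1 = 4 - -1 = 4 + 1 = 5$)
$\left(20 - 54\right) \left(q{\left(1 \right)} - s{\left(5 \left(-1\right) + w \right)}\right) = \left(20 - 54\right) \left(3 - 5\right) = - 34 \left(3 - 5\right) = \left(-34\right) \left(-2\right) = 68$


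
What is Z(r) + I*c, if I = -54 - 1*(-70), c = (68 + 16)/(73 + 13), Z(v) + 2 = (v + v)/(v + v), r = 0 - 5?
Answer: 629/43 ≈ 14.628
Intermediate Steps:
r = -5
Z(v) = -1 (Z(v) = -2 + (v + v)/(v + v) = -2 + (2*v)/((2*v)) = -2 + (2*v)*(1/(2*v)) = -2 + 1 = -1)
c = 42/43 (c = 84/86 = 84*(1/86) = 42/43 ≈ 0.97674)
I = 16 (I = -54 + 70 = 16)
Z(r) + I*c = -1 + 16*(42/43) = -1 + 672/43 = 629/43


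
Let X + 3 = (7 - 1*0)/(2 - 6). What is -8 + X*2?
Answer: -35/2 ≈ -17.500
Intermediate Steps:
X = -19/4 (X = -3 + (7 - 1*0)/(2 - 6) = -3 + (7 + 0)/(-4) = -3 + 7*(-¼) = -3 - 7/4 = -19/4 ≈ -4.7500)
-8 + X*2 = -8 - 19/4*2 = -8 - 19/2 = -35/2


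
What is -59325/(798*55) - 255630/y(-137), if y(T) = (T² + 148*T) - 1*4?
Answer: 105999625/631598 ≈ 167.83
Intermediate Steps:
y(T) = -4 + T² + 148*T (y(T) = (T² + 148*T) - 4 = -4 + T² + 148*T)
-59325/(798*55) - 255630/y(-137) = -59325/(798*55) - 255630/(-4 + (-137)² + 148*(-137)) = -59325/43890 - 255630/(-4 + 18769 - 20276) = -59325*1/43890 - 255630/(-1511) = -565/418 - 255630*(-1/1511) = -565/418 + 255630/1511 = 105999625/631598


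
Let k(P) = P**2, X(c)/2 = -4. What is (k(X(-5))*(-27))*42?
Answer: -72576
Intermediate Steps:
X(c) = -8 (X(c) = 2*(-4) = -8)
(k(X(-5))*(-27))*42 = ((-8)**2*(-27))*42 = (64*(-27))*42 = -1728*42 = -72576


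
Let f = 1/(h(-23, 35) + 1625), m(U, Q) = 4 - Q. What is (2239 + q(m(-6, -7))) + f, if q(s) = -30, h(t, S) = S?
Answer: 3666941/1660 ≈ 2209.0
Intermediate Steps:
f = 1/1660 (f = 1/(35 + 1625) = 1/1660 ≈ 0.00060241)
(2239 + q(m(-6, -7))) + f = (2239 - 30) + 1/1660 = 2209 + 1/1660 = 3666941/1660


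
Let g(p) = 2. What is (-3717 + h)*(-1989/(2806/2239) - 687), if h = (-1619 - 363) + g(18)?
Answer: 36353086821/2806 ≈ 1.2955e+7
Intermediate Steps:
h = -1980 (h = (-1619 - 363) + 2 = -1982 + 2 = -1980)
(-3717 + h)*(-1989/(2806/2239) - 687) = (-3717 - 1980)*(-1989/(2806/2239) - 687) = -5697*(-1989/(2806*(1/2239)) - 687) = -5697*(-1989/2806/2239 - 687) = -5697*(-1989*2239/2806 - 687) = -5697*(-4453371/2806 - 687) = -5697*(-6381093/2806) = 36353086821/2806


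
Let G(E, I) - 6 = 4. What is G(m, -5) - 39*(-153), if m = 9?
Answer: 5977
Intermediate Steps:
G(E, I) = 10 (G(E, I) = 6 + 4 = 10)
G(m, -5) - 39*(-153) = 10 - 39*(-153) = 10 + 5967 = 5977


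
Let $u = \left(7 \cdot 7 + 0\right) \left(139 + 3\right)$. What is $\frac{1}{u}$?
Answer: $\frac{1}{6958} \approx 0.00014372$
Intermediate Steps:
$u = 6958$ ($u = \left(49 + 0\right) 142 = 49 \cdot 142 = 6958$)
$\frac{1}{u} = \frac{1}{6958}$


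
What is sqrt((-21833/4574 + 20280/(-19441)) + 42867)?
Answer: 17*sqrt(1172724066304937630)/88923134 ≈ 207.03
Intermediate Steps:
sqrt((-21833/4574 + 20280/(-19441)) + 42867) = sqrt((-21833*1/4574 + 20280*(-1/19441)) + 42867) = sqrt((-21833/4574 - 20280/19441) + 42867) = sqrt(-517216073/88923134 + 42867) = sqrt(3811350769105/88923134) = 17*sqrt(1172724066304937630)/88923134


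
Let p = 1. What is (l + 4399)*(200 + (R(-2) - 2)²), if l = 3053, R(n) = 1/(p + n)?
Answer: 1557468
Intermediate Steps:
R(n) = 1/(1 + n)
(l + 4399)*(200 + (R(-2) - 2)²) = (3053 + 4399)*(200 + (1/(1 - 2) - 2)²) = 7452*(200 + (1/(-1) - 2)²) = 7452*(200 + (-1 - 2)²) = 7452*(200 + (-3)²) = 7452*(200 + 9) = 7452*209 = 1557468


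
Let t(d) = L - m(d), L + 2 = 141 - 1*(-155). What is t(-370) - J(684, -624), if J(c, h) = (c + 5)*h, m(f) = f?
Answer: 430600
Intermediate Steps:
L = 294 (L = -2 + (141 - 1*(-155)) = -2 + (141 + 155) = -2 + 296 = 294)
J(c, h) = h*(5 + c) (J(c, h) = (5 + c)*h = h*(5 + c))
t(d) = 294 - d
t(-370) - J(684, -624) = (294 - 1*(-370)) - (-624)*(5 + 684) = (294 + 370) - (-624)*689 = 664 - 1*(-429936) = 664 + 429936 = 430600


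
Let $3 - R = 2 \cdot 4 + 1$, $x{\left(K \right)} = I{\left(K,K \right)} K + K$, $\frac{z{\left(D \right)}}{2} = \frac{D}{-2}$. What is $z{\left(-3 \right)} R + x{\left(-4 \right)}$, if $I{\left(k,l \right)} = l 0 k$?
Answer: $-22$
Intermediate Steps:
$I{\left(k,l \right)} = 0$ ($I{\left(k,l \right)} = 0 k = 0$)
$z{\left(D \right)} = - D$ ($z{\left(D \right)} = 2 \frac{D}{-2} = 2 D \left(- \frac{1}{2}\right) = 2 \left(- \frac{D}{2}\right) = - D$)
$x{\left(K \right)} = K$ ($x{\left(K \right)} = 0 K + K = 0 + K = K$)
$R = -6$ ($R = 3 - \left(2 \cdot 4 + 1\right) = 3 - \left(8 + 1\right) = 3 - 9 = -6$)
$z{\left(-3 \right)} R + x{\left(-4 \right)} = \left(-1\right) \left(-3\right) \left(-6\right) - 4 = 3 \left(-6\right) - 4 = -18 - 4 = -22$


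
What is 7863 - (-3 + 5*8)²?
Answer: 6494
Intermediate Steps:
7863 - (-3 + 5*8)² = 7863 - (-3 + 40)² = 7863 - 1*37² = 7863 - 1*1369 = 7863 - 1369 = 6494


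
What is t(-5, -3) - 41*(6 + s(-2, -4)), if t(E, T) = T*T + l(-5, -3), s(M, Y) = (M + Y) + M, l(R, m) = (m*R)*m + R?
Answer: 41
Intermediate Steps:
l(R, m) = R + R*m² (l(R, m) = (R*m)*m + R = R*m² + R = R + R*m²)
s(M, Y) = Y + 2*M
t(E, T) = -50 + T² (t(E, T) = T*T - 5*(1 + (-3)²) = T² - 5*(1 + 9) = T² - 5*10 = T² - 50 = -50 + T²)
t(-5, -3) - 41*(6 + s(-2, -4)) = (-50 + (-3)²) - 41*(6 + (-4 + 2*(-2))) = (-50 + 9) - 41*(6 + (-4 - 4)) = -41 - 41*(6 - 8) = -41 - 41*(-2) = -41 + 82 = 41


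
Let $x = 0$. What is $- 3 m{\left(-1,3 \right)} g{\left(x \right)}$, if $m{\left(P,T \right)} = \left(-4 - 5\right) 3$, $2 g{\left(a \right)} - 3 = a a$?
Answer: $\frac{243}{2} \approx 121.5$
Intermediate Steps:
$g{\left(a \right)} = \frac{3}{2} + \frac{a^{2}}{2}$ ($g{\left(a \right)} = \frac{3}{2} + \frac{a a}{2} = \frac{3}{2} + \frac{a^{2}}{2}$)
$m{\left(P,T \right)} = -27$ ($m{\left(P,T \right)} = \left(-9\right) 3 = -27$)
$- 3 m{\left(-1,3 \right)} g{\left(x \right)} = \left(-3\right) \left(-27\right) \left(\frac{3}{2} + \frac{0^{2}}{2}\right) = 81 \left(\frac{3}{2} + \frac{1}{2} \cdot 0\right) = 81 \left(\frac{3}{2} + 0\right) = 81 \cdot \frac{3}{2} = \frac{243}{2}$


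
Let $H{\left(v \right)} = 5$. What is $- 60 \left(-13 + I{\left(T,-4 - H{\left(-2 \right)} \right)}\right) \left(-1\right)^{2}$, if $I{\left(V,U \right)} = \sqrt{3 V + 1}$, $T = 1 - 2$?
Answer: $780 - 60 i \sqrt{2} \approx 780.0 - 84.853 i$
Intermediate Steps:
$T = -1$ ($T = 1 - 2 = -1$)
$I{\left(V,U \right)} = \sqrt{1 + 3 V}$
$- 60 \left(-13 + I{\left(T,-4 - H{\left(-2 \right)} \right)}\right) \left(-1\right)^{2} = - 60 \left(-13 + \sqrt{1 + 3 \left(-1\right)}\right) \left(-1\right)^{2} = - 60 \left(-13 + \sqrt{1 - 3}\right) 1 = - 60 \left(-13 + \sqrt{-2}\right) 1 = - 60 \left(-13 + i \sqrt{2}\right) 1 = - 60 \left(-13 + i \sqrt{2}\right) = 780 - 60 i \sqrt{2}$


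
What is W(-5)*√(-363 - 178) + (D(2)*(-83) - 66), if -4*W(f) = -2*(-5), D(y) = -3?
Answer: 183 - 5*I*√541/2 ≈ 183.0 - 58.148*I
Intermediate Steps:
W(f) = -5/2 (W(f) = -(-1)*(-5)/2 = -¼*10 = -5/2)
W(-5)*√(-363 - 178) + (D(2)*(-83) - 66) = -5*√(-363 - 178)/2 + (-3*(-83) - 66) = -5*I*√541/2 + (249 - 66) = -5*I*√541/2 + 183 = 183 - 5*I*√541/2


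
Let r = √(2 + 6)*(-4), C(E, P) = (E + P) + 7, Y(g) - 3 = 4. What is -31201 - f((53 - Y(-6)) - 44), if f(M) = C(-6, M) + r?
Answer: -31204 + 8*√2 ≈ -31193.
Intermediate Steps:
Y(g) = 7 (Y(g) = 3 + 4 = 7)
C(E, P) = 7 + E + P
r = -8*√2 (r = √8*(-4) = (2*√2)*(-4) = -8*√2 ≈ -11.314)
f(M) = 1 + M - 8*√2 (f(M) = (7 - 6 + M) - 8*√2 = (1 + M) - 8*√2 = 1 + M - 8*√2)
-31201 - f((53 - Y(-6)) - 44) = -31201 - (1 + ((53 - 1*7) - 44) - 8*√2) = -31201 - (1 + ((53 - 7) - 44) - 8*√2) = -31201 - (1 + (46 - 44) - 8*√2) = -31201 - (1 + 2 - 8*√2) = -31201 - (3 - 8*√2) = -31201 + (-3 + 8*√2) = -31204 + 8*√2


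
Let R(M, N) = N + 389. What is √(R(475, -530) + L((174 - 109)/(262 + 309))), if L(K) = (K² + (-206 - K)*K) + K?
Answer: 2*I*√13395089/571 ≈ 12.819*I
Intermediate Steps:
L(K) = K + K² + K*(-206 - K) (L(K) = (K² + K*(-206 - K)) + K = K + K² + K*(-206 - K))
R(M, N) = 389 + N
√(R(475, -530) + L((174 - 109)/(262 + 309))) = √((389 - 530) - 205*(174 - 109)/(262 + 309)) = √(-141 - 13325/571) = √(-93836/571) = 2*I*√13395089/571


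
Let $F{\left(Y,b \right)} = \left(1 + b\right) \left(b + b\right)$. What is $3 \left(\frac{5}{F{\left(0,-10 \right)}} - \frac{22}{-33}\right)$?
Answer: $\frac{25}{12} \approx 2.0833$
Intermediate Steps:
$F{\left(Y,b \right)} = 2 b \left(1 + b\right)$ ($F{\left(Y,b \right)} = \left(1 + b\right) 2 b = 2 b \left(1 + b\right)$)
$3 \left(\frac{5}{F{\left(0,-10 \right)}} - \frac{22}{-33}\right) = 3 \left(\frac{5}{2 \left(-10\right) \left(1 - 10\right)} - \frac{22}{-33}\right) = 3 \left(\frac{5}{2 \left(-10\right) \left(-9\right)} - - \frac{2}{3}\right) = 3 \left(\frac{5}{180} + \frac{2}{3}\right) = 3 \left(5 \cdot \frac{1}{180} + \frac{2}{3}\right) = 3 \left(\frac{1}{36} + \frac{2}{3}\right) = 3 \cdot \frac{25}{36} = \frac{25}{12}$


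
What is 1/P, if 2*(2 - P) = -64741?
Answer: 2/64745 ≈ 3.0890e-5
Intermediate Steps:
P = 64745/2 (P = 2 - 1/2*(-64741) = 2 + 64741/2 = 64745/2 ≈ 32373.)
1/P = 1/(64745/2) = 2/64745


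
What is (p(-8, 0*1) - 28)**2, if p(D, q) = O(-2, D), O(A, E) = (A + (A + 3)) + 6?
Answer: 529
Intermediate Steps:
O(A, E) = 9 + 2*A (O(A, E) = (A + (3 + A)) + 6 = (3 + 2*A) + 6 = 9 + 2*A)
p(D, q) = 5 (p(D, q) = 9 + 2*(-2) = 9 - 4 = 5)
(p(-8, 0*1) - 28)**2 = (5 - 28)**2 = (-23)**2 = 529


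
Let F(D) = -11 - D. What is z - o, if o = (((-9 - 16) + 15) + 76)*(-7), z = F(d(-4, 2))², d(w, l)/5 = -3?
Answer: 478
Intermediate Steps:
d(w, l) = -15 (d(w, l) = 5*(-3) = -15)
z = 16 (z = (-11 - 1*(-15))² = (-11 + 15)² = 4² = 16)
o = -462 (o = ((-25 + 15) + 76)*(-7) = (-10 + 76)*(-7) = 66*(-7) = -462)
z - o = 16 - 1*(-462) = 16 + 462 = 478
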